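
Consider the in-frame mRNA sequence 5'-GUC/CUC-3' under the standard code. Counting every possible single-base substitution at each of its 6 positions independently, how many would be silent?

Codon 1 (GUC, Val): 3 synonymous substitutions.
Codon 2 (CUC, Leu): 3 synonymous substitutions.
Total: 3 + 3 = 6.

6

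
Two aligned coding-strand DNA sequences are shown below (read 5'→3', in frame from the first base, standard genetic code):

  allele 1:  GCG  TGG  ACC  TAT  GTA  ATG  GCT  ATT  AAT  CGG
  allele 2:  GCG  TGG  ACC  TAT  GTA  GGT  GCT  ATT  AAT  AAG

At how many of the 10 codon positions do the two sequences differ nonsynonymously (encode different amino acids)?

2

Codon 1: GCG Ala / GCG Ala — identical.
Codon 2: TGG Trp / TGG Trp — identical.
Codon 3: ACC Thr / ACC Thr — identical.
Codon 4: TAT Tyr / TAT Tyr — identical.
Codon 5: GTA Val / GTA Val — identical.
Codon 6: ATG Met / GGT Gly — nonsynonymous.
Codon 7: GCT Ala / GCT Ala — identical.
Codon 8: ATT Ile / ATT Ile — identical.
Codon 9: AAT Asn / AAT Asn — identical.
Codon 10: CGG Arg / AAG Lys — nonsynonymous.
Nonsynonymous differences: 2.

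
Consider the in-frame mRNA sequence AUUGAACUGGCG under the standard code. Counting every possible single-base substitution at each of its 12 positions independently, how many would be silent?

10

Codon 1 (AUU, Ile): 2 synonymous substitutions.
Codon 2 (GAA, Glu): 1 synonymous substitution.
Codon 3 (CUG, Leu): 4 synonymous substitutions.
Codon 4 (GCG, Ala): 3 synonymous substitutions.
Total: 2 + 1 + 4 + 3 = 10.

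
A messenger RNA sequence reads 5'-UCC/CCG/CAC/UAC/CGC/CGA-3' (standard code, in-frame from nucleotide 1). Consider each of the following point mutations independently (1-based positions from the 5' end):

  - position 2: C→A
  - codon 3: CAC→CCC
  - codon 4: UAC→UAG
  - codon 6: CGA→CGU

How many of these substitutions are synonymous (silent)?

Codon 1: UCC (Ser) → UAC (Tyr) — missense.
Codon 3: CAC (His) → CCC (Pro) — missense.
Codon 4: UAC (Tyr) → UAG (Stop) — nonsense.
Codon 6: CGA (Arg) → CGU (Arg) — synonymous.
Synonymous: 1 of 4.

1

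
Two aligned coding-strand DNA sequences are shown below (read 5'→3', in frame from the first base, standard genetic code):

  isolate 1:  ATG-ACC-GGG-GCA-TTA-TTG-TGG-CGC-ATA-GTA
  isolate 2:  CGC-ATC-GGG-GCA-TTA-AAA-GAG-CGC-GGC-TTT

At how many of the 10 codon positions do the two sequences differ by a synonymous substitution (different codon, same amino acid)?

0

Codon 1: ATG Met / CGC Arg — nonsynonymous.
Codon 2: ACC Thr / ATC Ile — nonsynonymous.
Codon 3: GGG Gly / GGG Gly — identical.
Codon 4: GCA Ala / GCA Ala — identical.
Codon 5: TTA Leu / TTA Leu — identical.
Codon 6: TTG Leu / AAA Lys — nonsynonymous.
Codon 7: TGG Trp / GAG Glu — nonsynonymous.
Codon 8: CGC Arg / CGC Arg — identical.
Codon 9: ATA Ile / GGC Gly — nonsynonymous.
Codon 10: GTA Val / TTT Phe — nonsynonymous.
Synonymous differences: 0.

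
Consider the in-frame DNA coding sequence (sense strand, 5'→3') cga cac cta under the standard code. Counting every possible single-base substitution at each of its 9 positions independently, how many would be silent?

9

Codon 1 (CGA, Arg): 4 synonymous substitutions.
Codon 2 (CAC, His): 1 synonymous substitution.
Codon 3 (CTA, Leu): 4 synonymous substitutions.
Total: 4 + 1 + 4 = 9.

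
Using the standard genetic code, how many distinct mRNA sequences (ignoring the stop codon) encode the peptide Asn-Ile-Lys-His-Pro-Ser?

576

Asn: 2 codons.
Ile: 3 codons.
Lys: 2 codons.
His: 2 codons.
Pro: 4 codons.
Ser: 6 codons.
2 × 3 × 2 × 2 × 4 × 6 = 576.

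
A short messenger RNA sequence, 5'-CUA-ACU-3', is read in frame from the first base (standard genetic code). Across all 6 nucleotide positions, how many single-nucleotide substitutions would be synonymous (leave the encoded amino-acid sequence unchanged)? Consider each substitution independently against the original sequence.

Codon 1 (CUA, Leu): 4 synonymous substitutions.
Codon 2 (ACU, Thr): 3 synonymous substitutions.
Total: 4 + 3 = 7.

7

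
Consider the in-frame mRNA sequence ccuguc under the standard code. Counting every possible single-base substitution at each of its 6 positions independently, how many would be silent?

Codon 1 (CCU, Pro): 3 synonymous substitutions.
Codon 2 (GUC, Val): 3 synonymous substitutions.
Total: 3 + 3 = 6.

6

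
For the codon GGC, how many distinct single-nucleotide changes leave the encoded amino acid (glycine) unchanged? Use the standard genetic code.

Position 1: none → 0 synonymous.
Position 2: none → 0 synonymous.
Position 3: GGU, GGA, GGG → 3 synonymous.
Total: 0 + 0 + 3 = 3.

3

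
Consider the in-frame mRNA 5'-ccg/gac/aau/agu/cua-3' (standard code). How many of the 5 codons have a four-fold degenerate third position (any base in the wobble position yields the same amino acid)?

2

Codon 1 CCG (Pro): third position 4-fold.
Codon 2 GAC (Asp): third position 2-fold.
Codon 3 AAU (Asn): third position 2-fold.
Codon 4 AGU (Ser): third position 2-fold.
Codon 5 CUA (Leu): third position 4-fold.
Four-fold degenerate third positions: 2.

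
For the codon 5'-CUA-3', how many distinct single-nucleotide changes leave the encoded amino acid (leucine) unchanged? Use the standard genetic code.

Position 1: UUA → 1 synonymous.
Position 2: none → 0 synonymous.
Position 3: CUU, CUC, CUG → 3 synonymous.
Total: 1 + 0 + 3 = 4.

4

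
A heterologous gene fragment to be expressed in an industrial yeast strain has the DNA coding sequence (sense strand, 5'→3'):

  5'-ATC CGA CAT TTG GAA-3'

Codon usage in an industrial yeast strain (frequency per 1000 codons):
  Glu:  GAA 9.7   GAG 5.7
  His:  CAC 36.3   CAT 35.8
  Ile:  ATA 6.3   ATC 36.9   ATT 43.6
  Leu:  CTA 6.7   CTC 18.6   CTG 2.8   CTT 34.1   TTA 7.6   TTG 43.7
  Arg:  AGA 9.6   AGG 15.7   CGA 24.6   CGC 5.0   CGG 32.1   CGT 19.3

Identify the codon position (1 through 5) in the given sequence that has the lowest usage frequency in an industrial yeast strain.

Codon 1 ATC (Ile): 36.9 per 1000.
Codon 2 CGA (Arg): 24.6 per 1000.
Codon 3 CAT (His): 35.8 per 1000.
Codon 4 TTG (Leu): 43.7 per 1000.
Codon 5 GAA (Glu): 9.7 per 1000.
Lowest frequency is 9.7 at codon 5.

5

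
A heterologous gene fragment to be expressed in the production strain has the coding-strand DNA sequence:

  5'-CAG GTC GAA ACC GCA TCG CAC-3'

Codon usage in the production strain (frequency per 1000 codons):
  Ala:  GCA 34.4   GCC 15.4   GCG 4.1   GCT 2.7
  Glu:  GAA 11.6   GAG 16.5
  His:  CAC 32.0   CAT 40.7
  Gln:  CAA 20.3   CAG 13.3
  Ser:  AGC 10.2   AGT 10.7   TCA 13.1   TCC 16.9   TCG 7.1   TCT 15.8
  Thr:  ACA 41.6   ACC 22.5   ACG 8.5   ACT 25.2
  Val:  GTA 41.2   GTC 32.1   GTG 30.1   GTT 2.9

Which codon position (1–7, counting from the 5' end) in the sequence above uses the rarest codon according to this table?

6

Codon 1 CAG (Gln): 13.3 per 1000.
Codon 2 GTC (Val): 32.1 per 1000.
Codon 3 GAA (Glu): 11.6 per 1000.
Codon 4 ACC (Thr): 22.5 per 1000.
Codon 5 GCA (Ala): 34.4 per 1000.
Codon 6 TCG (Ser): 7.1 per 1000.
Codon 7 CAC (His): 32.0 per 1000.
Lowest frequency is 7.1 at codon 6.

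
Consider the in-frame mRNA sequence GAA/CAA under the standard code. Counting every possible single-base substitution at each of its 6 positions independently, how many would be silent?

Codon 1 (GAA, Glu): 1 synonymous substitution.
Codon 2 (CAA, Gln): 1 synonymous substitution.
Total: 1 + 1 = 2.

2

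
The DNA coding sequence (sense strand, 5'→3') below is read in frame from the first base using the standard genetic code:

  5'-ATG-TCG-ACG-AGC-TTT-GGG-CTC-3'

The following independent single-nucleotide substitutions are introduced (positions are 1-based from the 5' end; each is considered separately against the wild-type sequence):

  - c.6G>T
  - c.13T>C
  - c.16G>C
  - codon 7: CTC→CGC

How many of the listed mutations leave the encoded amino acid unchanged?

1

Codon 2: TCG (Ser) → TCT (Ser) — synonymous.
Codon 5: TTT (Phe) → CTT (Leu) — missense.
Codon 6: GGG (Gly) → CGG (Arg) — missense.
Codon 7: CTC (Leu) → CGC (Arg) — missense.
Synonymous: 1 of 4.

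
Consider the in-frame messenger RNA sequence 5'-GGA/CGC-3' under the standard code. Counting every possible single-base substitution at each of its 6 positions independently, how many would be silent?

Codon 1 (GGA, Gly): 3 synonymous substitutions.
Codon 2 (CGC, Arg): 3 synonymous substitutions.
Total: 3 + 3 = 6.

6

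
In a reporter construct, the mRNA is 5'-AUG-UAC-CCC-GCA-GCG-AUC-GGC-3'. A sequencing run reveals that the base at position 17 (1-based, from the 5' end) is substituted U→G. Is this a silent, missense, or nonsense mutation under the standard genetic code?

Position 17 falls in codon 6: AUC → Ile.
After the substitution the codon is AGC → Ser.
Ile ≠ Ser, so this is a missense mutation.

missense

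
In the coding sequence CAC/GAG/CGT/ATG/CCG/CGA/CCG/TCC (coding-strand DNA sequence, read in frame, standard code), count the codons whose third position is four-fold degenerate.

5

Codon 1 CAC (His): third position 2-fold.
Codon 2 GAG (Glu): third position 2-fold.
Codon 3 CGT (Arg): third position 4-fold.
Codon 4 ATG (Met): third position 1-fold.
Codon 5 CCG (Pro): third position 4-fold.
Codon 6 CGA (Arg): third position 4-fold.
Codon 7 CCG (Pro): third position 4-fold.
Codon 8 TCC (Ser): third position 4-fold.
Four-fold degenerate third positions: 5.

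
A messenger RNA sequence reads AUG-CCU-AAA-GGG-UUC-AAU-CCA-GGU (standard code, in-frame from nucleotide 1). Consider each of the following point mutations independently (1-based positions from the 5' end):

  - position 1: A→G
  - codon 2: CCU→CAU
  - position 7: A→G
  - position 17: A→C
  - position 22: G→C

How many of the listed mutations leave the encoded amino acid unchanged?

Codon 1: AUG (Met) → GUG (Val) — missense.
Codon 2: CCU (Pro) → CAU (His) — missense.
Codon 3: AAA (Lys) → GAA (Glu) — missense.
Codon 6: AAU (Asn) → ACU (Thr) — missense.
Codon 8: GGU (Gly) → CGU (Arg) — missense.
Synonymous: 0 of 5.

0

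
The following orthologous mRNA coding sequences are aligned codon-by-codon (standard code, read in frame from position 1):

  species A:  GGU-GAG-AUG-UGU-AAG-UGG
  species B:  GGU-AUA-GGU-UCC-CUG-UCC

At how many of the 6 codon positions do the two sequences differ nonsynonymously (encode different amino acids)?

Codon 1: GGU Gly / GGU Gly — identical.
Codon 2: GAG Glu / AUA Ile — nonsynonymous.
Codon 3: AUG Met / GGU Gly — nonsynonymous.
Codon 4: UGU Cys / UCC Ser — nonsynonymous.
Codon 5: AAG Lys / CUG Leu — nonsynonymous.
Codon 6: UGG Trp / UCC Ser — nonsynonymous.
Nonsynonymous differences: 5.

5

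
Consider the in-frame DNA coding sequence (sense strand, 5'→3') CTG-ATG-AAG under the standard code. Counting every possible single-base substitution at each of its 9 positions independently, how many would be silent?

5

Codon 1 (CTG, Leu): 4 synonymous substitutions.
Codon 2 (ATG, Met): 0 synonymous substitutions.
Codon 3 (AAG, Lys): 1 synonymous substitution.
Total: 4 + 0 + 1 = 5.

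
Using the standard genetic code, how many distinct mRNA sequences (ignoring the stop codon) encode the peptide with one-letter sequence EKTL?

Glu: 2 codons.
Lys: 2 codons.
Thr: 4 codons.
Leu: 6 codons.
2 × 2 × 4 × 6 = 96.

96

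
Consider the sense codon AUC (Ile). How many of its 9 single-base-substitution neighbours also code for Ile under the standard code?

Position 1: none → 0 synonymous.
Position 2: none → 0 synonymous.
Position 3: AUU, AUA → 2 synonymous.
Total: 0 + 0 + 2 = 2.

2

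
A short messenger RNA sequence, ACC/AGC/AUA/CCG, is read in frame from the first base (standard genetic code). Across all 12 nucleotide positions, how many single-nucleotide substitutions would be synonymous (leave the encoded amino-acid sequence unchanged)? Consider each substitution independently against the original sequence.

Codon 1 (ACC, Thr): 3 synonymous substitutions.
Codon 2 (AGC, Ser): 1 synonymous substitution.
Codon 3 (AUA, Ile): 2 synonymous substitutions.
Codon 4 (CCG, Pro): 3 synonymous substitutions.
Total: 3 + 1 + 2 + 3 = 9.

9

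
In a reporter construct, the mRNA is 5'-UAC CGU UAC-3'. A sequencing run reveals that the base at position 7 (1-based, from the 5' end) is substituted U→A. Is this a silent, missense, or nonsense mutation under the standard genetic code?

missense

Position 7 falls in codon 3: UAC → Tyr.
After the substitution the codon is AAC → Asn.
Tyr ≠ Asn, so this is a missense mutation.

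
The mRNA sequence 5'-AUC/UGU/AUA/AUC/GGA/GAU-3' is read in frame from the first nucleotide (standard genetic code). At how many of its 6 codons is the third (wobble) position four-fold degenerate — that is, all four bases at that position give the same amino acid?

Codon 1 AUC (Ile): third position 3-fold.
Codon 2 UGU (Cys): third position 2-fold.
Codon 3 AUA (Ile): third position 3-fold.
Codon 4 AUC (Ile): third position 3-fold.
Codon 5 GGA (Gly): third position 4-fold.
Codon 6 GAU (Asp): third position 2-fold.
Four-fold degenerate third positions: 1.

1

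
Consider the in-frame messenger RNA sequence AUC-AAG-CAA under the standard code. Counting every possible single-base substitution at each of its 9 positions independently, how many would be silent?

Codon 1 (AUC, Ile): 2 synonymous substitutions.
Codon 2 (AAG, Lys): 1 synonymous substitution.
Codon 3 (CAA, Gln): 1 synonymous substitution.
Total: 2 + 1 + 1 = 4.

4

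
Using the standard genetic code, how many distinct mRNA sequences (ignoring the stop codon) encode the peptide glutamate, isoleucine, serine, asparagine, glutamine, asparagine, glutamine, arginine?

3456

Glu: 2 codons.
Ile: 3 codons.
Ser: 6 codons.
Asn: 2 codons.
Gln: 2 codons.
Asn: 2 codons.
Gln: 2 codons.
Arg: 6 codons.
2 × 3 × 6 × 2 × 2 × 2 × 2 × 6 = 3456.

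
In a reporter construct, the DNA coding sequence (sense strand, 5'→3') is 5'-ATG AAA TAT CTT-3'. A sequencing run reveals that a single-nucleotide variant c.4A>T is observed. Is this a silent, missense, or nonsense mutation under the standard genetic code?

nonsense

Position 4 falls in codon 2: AAA → Lys.
After the substitution the codon is TAA → Stop.
The new codon is a stop codon, so this is a nonsense mutation.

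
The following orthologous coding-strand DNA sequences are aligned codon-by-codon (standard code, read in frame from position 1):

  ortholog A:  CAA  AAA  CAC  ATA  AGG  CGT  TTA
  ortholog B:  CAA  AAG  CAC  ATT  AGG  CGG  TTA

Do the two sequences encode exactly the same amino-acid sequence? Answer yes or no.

Codon 1: CAA Gln / CAA Gln — identical.
Codon 2: AAA Lys / AAG Lys — synonymous.
Codon 3: CAC His / CAC His — identical.
Codon 4: ATA Ile / ATT Ile — synonymous.
Codon 5: AGG Arg / AGG Arg — identical.
Codon 6: CGT Arg / CGG Arg — synonymous.
Codon 7: TTA Leu / TTA Leu — identical.
Nonsynonymous differences: 0 → same protein.

yes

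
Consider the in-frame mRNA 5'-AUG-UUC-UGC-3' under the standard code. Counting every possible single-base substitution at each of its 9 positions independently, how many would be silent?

2

Codon 1 (AUG, Met): 0 synonymous substitutions.
Codon 2 (UUC, Phe): 1 synonymous substitution.
Codon 3 (UGC, Cys): 1 synonymous substitution.
Total: 0 + 1 + 1 = 2.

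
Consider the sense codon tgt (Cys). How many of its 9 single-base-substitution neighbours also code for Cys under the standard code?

1

Position 1: none → 0 synonymous.
Position 2: none → 0 synonymous.
Position 3: TGC → 1 synonymous.
Total: 0 + 0 + 1 = 1.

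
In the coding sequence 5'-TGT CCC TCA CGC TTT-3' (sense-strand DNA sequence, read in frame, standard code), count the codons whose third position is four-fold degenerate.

Codon 1 TGT (Cys): third position 2-fold.
Codon 2 CCC (Pro): third position 4-fold.
Codon 3 TCA (Ser): third position 4-fold.
Codon 4 CGC (Arg): third position 4-fold.
Codon 5 TTT (Phe): third position 2-fold.
Four-fold degenerate third positions: 3.

3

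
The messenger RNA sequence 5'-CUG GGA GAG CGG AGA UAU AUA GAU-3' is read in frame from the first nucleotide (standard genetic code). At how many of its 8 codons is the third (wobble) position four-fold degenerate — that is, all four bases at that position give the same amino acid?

Codon 1 CUG (Leu): third position 4-fold.
Codon 2 GGA (Gly): third position 4-fold.
Codon 3 GAG (Glu): third position 2-fold.
Codon 4 CGG (Arg): third position 4-fold.
Codon 5 AGA (Arg): third position 2-fold.
Codon 6 UAU (Tyr): third position 2-fold.
Codon 7 AUA (Ile): third position 3-fold.
Codon 8 GAU (Asp): third position 2-fold.
Four-fold degenerate third positions: 3.

3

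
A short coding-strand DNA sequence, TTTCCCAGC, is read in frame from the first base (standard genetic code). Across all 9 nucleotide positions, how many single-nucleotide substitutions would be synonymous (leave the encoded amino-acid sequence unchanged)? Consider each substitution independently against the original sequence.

5

Codon 1 (TTT, Phe): 1 synonymous substitution.
Codon 2 (CCC, Pro): 3 synonymous substitutions.
Codon 3 (AGC, Ser): 1 synonymous substitution.
Total: 1 + 3 + 1 = 5.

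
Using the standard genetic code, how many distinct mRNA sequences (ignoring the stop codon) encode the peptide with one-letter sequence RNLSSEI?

15552

Arg: 6 codons.
Asn: 2 codons.
Leu: 6 codons.
Ser: 6 codons.
Ser: 6 codons.
Glu: 2 codons.
Ile: 3 codons.
6 × 2 × 6 × 6 × 6 × 2 × 3 = 15552.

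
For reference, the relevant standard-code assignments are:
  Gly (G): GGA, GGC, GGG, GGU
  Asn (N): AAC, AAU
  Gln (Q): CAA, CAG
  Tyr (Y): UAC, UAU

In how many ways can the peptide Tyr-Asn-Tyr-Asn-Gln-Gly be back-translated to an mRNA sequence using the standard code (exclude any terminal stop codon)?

128

Tyr: 2 codons.
Asn: 2 codons.
Tyr: 2 codons.
Asn: 2 codons.
Gln: 2 codons.
Gly: 4 codons.
2 × 2 × 2 × 2 × 2 × 4 = 128.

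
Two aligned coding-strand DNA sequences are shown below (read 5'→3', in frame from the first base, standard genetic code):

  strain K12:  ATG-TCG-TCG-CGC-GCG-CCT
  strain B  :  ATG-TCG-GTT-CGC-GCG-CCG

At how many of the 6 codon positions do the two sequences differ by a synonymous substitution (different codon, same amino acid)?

Codon 1: ATG Met / ATG Met — identical.
Codon 2: TCG Ser / TCG Ser — identical.
Codon 3: TCG Ser / GTT Val — nonsynonymous.
Codon 4: CGC Arg / CGC Arg — identical.
Codon 5: GCG Ala / GCG Ala — identical.
Codon 6: CCT Pro / CCG Pro — synonymous.
Synonymous differences: 1.

1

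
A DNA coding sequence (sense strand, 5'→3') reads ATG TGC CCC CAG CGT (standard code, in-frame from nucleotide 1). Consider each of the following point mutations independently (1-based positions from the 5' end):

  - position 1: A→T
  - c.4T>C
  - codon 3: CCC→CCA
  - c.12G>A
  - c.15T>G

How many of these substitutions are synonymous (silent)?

Codon 1: ATG (Met) → TTG (Leu) — missense.
Codon 2: TGC (Cys) → CGC (Arg) — missense.
Codon 3: CCC (Pro) → CCA (Pro) — synonymous.
Codon 4: CAG (Gln) → CAA (Gln) — synonymous.
Codon 5: CGT (Arg) → CGG (Arg) — synonymous.
Synonymous: 3 of 5.

3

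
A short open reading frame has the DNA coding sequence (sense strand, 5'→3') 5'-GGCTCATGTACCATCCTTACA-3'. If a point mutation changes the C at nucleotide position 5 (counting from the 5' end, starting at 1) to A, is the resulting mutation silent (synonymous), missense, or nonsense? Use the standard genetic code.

nonsense

Position 5 falls in codon 2: TCA → Ser.
After the substitution the codon is TAA → Stop.
The new codon is a stop codon, so this is a nonsense mutation.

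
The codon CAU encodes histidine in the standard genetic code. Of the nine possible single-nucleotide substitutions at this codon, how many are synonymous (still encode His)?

Position 1: none → 0 synonymous.
Position 2: none → 0 synonymous.
Position 3: CAC → 1 synonymous.
Total: 0 + 0 + 1 = 1.

1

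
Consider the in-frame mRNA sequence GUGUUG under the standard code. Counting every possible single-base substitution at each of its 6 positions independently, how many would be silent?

Codon 1 (GUG, Val): 3 synonymous substitutions.
Codon 2 (UUG, Leu): 2 synonymous substitutions.
Total: 3 + 2 = 5.

5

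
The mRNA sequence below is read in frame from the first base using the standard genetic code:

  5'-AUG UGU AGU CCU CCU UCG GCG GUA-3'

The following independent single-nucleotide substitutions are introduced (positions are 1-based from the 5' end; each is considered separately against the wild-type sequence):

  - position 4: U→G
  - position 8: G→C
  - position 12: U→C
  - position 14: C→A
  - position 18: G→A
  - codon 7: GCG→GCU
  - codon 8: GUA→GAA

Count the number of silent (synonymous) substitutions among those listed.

3

Codon 2: UGU (Cys) → GGU (Gly) — missense.
Codon 3: AGU (Ser) → ACU (Thr) — missense.
Codon 4: CCU (Pro) → CCC (Pro) — synonymous.
Codon 5: CCU (Pro) → CAU (His) — missense.
Codon 6: UCG (Ser) → UCA (Ser) — synonymous.
Codon 7: GCG (Ala) → GCU (Ala) — synonymous.
Codon 8: GUA (Val) → GAA (Glu) — missense.
Synonymous: 3 of 7.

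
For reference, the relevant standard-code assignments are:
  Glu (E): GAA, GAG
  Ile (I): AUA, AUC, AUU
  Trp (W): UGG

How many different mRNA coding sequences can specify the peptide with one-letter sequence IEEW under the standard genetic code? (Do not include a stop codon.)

Ile: 3 codons.
Glu: 2 codons.
Glu: 2 codons.
Trp: 1 codon.
3 × 2 × 2 × 1 = 12.

12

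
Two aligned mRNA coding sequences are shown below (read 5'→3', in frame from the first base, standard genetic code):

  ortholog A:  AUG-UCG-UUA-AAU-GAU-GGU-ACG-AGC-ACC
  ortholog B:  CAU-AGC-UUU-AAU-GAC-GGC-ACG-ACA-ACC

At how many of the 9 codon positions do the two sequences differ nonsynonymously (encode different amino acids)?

Codon 1: AUG Met / CAU His — nonsynonymous.
Codon 2: UCG Ser / AGC Ser — synonymous.
Codon 3: UUA Leu / UUU Phe — nonsynonymous.
Codon 4: AAU Asn / AAU Asn — identical.
Codon 5: GAU Asp / GAC Asp — synonymous.
Codon 6: GGU Gly / GGC Gly — synonymous.
Codon 7: ACG Thr / ACG Thr — identical.
Codon 8: AGC Ser / ACA Thr — nonsynonymous.
Codon 9: ACC Thr / ACC Thr — identical.
Nonsynonymous differences: 3.

3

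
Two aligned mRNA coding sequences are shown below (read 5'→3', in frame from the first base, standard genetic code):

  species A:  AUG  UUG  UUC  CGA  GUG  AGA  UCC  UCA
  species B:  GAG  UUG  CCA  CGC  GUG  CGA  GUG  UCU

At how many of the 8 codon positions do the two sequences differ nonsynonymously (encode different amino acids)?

Codon 1: AUG Met / GAG Glu — nonsynonymous.
Codon 2: UUG Leu / UUG Leu — identical.
Codon 3: UUC Phe / CCA Pro — nonsynonymous.
Codon 4: CGA Arg / CGC Arg — synonymous.
Codon 5: GUG Val / GUG Val — identical.
Codon 6: AGA Arg / CGA Arg — synonymous.
Codon 7: UCC Ser / GUG Val — nonsynonymous.
Codon 8: UCA Ser / UCU Ser — synonymous.
Nonsynonymous differences: 3.

3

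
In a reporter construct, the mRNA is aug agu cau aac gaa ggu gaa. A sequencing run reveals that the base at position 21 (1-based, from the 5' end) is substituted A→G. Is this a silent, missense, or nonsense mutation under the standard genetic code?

silent

Position 21 falls in codon 7: GAA → Glu.
After the substitution the codon is GAG → Glu.
Both encode Glu, so the change is synonymous.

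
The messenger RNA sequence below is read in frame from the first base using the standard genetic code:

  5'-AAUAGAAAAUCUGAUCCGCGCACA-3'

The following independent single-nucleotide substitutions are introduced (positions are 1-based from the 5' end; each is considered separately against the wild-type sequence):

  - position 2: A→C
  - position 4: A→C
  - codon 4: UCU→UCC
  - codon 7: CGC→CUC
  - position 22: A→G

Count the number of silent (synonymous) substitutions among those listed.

2

Codon 1: AAU (Asn) → ACU (Thr) — missense.
Codon 2: AGA (Arg) → CGA (Arg) — synonymous.
Codon 4: UCU (Ser) → UCC (Ser) — synonymous.
Codon 7: CGC (Arg) → CUC (Leu) — missense.
Codon 8: ACA (Thr) → GCA (Ala) — missense.
Synonymous: 2 of 5.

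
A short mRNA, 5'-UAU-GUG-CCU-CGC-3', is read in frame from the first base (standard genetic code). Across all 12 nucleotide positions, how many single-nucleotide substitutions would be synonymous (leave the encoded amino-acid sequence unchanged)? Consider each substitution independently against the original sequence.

10

Codon 1 (UAU, Tyr): 1 synonymous substitution.
Codon 2 (GUG, Val): 3 synonymous substitutions.
Codon 3 (CCU, Pro): 3 synonymous substitutions.
Codon 4 (CGC, Arg): 3 synonymous substitutions.
Total: 1 + 3 + 3 + 3 = 10.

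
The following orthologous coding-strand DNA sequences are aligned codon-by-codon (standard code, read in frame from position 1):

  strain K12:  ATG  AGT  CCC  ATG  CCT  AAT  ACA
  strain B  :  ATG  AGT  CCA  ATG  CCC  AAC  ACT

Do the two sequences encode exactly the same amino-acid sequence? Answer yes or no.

Codon 1: ATG Met / ATG Met — identical.
Codon 2: AGT Ser / AGT Ser — identical.
Codon 3: CCC Pro / CCA Pro — synonymous.
Codon 4: ATG Met / ATG Met — identical.
Codon 5: CCT Pro / CCC Pro — synonymous.
Codon 6: AAT Asn / AAC Asn — synonymous.
Codon 7: ACA Thr / ACT Thr — synonymous.
Nonsynonymous differences: 0 → same protein.

yes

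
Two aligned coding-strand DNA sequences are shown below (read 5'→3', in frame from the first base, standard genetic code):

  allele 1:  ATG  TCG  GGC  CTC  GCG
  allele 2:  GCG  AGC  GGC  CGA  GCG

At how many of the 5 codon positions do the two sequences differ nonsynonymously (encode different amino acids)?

Codon 1: ATG Met / GCG Ala — nonsynonymous.
Codon 2: TCG Ser / AGC Ser — synonymous.
Codon 3: GGC Gly / GGC Gly — identical.
Codon 4: CTC Leu / CGA Arg — nonsynonymous.
Codon 5: GCG Ala / GCG Ala — identical.
Nonsynonymous differences: 2.

2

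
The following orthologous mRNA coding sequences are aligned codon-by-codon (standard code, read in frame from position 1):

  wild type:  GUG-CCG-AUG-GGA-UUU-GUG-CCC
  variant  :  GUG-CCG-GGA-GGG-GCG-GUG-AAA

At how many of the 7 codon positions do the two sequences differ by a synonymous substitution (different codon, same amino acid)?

1

Codon 1: GUG Val / GUG Val — identical.
Codon 2: CCG Pro / CCG Pro — identical.
Codon 3: AUG Met / GGA Gly — nonsynonymous.
Codon 4: GGA Gly / GGG Gly — synonymous.
Codon 5: UUU Phe / GCG Ala — nonsynonymous.
Codon 6: GUG Val / GUG Val — identical.
Codon 7: CCC Pro / AAA Lys — nonsynonymous.
Synonymous differences: 1.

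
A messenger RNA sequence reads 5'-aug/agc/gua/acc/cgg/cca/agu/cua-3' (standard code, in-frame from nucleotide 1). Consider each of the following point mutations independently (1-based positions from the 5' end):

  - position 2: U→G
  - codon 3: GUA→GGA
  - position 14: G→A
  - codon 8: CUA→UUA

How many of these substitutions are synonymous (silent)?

Codon 1: AUG (Met) → AGG (Arg) — missense.
Codon 3: GUA (Val) → GGA (Gly) — missense.
Codon 5: CGG (Arg) → CAG (Gln) — missense.
Codon 8: CUA (Leu) → UUA (Leu) — synonymous.
Synonymous: 1 of 4.

1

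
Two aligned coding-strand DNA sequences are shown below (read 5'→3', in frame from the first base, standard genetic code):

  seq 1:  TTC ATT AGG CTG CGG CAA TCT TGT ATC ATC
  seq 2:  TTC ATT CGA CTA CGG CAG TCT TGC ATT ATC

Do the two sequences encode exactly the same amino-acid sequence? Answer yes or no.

Codon 1: TTC Phe / TTC Phe — identical.
Codon 2: ATT Ile / ATT Ile — identical.
Codon 3: AGG Arg / CGA Arg — synonymous.
Codon 4: CTG Leu / CTA Leu — synonymous.
Codon 5: CGG Arg / CGG Arg — identical.
Codon 6: CAA Gln / CAG Gln — synonymous.
Codon 7: TCT Ser / TCT Ser — identical.
Codon 8: TGT Cys / TGC Cys — synonymous.
Codon 9: ATC Ile / ATT Ile — synonymous.
Codon 10: ATC Ile / ATC Ile — identical.
Nonsynonymous differences: 0 → same protein.

yes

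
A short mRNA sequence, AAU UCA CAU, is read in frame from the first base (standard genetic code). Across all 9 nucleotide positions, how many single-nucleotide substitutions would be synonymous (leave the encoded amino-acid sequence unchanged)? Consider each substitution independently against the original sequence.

Codon 1 (AAU, Asn): 1 synonymous substitution.
Codon 2 (UCA, Ser): 3 synonymous substitutions.
Codon 3 (CAU, His): 1 synonymous substitution.
Total: 1 + 3 + 1 = 5.

5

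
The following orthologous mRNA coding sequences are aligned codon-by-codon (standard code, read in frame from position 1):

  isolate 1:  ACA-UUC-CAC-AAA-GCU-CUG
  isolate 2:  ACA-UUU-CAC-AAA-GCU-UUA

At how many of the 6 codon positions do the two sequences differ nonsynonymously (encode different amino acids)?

0

Codon 1: ACA Thr / ACA Thr — identical.
Codon 2: UUC Phe / UUU Phe — synonymous.
Codon 3: CAC His / CAC His — identical.
Codon 4: AAA Lys / AAA Lys — identical.
Codon 5: GCU Ala / GCU Ala — identical.
Codon 6: CUG Leu / UUA Leu — synonymous.
Nonsynonymous differences: 0.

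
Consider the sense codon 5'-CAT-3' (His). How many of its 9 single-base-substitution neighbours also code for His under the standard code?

1

Position 1: none → 0 synonymous.
Position 2: none → 0 synonymous.
Position 3: CAC → 1 synonymous.
Total: 0 + 0 + 1 = 1.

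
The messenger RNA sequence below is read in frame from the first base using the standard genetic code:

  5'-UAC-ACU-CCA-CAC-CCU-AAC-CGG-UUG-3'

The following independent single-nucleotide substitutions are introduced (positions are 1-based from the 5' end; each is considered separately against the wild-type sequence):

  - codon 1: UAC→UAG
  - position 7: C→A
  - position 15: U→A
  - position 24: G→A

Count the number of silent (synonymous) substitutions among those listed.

2

Codon 1: UAC (Tyr) → UAG (Stop) — nonsense.
Codon 3: CCA (Pro) → ACA (Thr) — missense.
Codon 5: CCU (Pro) → CCA (Pro) — synonymous.
Codon 8: UUG (Leu) → UUA (Leu) — synonymous.
Synonymous: 2 of 4.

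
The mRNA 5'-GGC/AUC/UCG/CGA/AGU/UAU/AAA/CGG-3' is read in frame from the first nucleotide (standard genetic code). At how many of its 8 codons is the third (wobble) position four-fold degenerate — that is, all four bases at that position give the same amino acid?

4

Codon 1 GGC (Gly): third position 4-fold.
Codon 2 AUC (Ile): third position 3-fold.
Codon 3 UCG (Ser): third position 4-fold.
Codon 4 CGA (Arg): third position 4-fold.
Codon 5 AGU (Ser): third position 2-fold.
Codon 6 UAU (Tyr): third position 2-fold.
Codon 7 AAA (Lys): third position 2-fold.
Codon 8 CGG (Arg): third position 4-fold.
Four-fold degenerate third positions: 4.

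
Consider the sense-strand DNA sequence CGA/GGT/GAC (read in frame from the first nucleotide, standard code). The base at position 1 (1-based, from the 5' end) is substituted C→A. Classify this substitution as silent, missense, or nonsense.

silent

Position 1 falls in codon 1: CGA → Arg.
After the substitution the codon is AGA → Arg.
Both encode Arg, so the change is synonymous.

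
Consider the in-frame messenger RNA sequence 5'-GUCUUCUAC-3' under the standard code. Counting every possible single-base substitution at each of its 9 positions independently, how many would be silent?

5

Codon 1 (GUC, Val): 3 synonymous substitutions.
Codon 2 (UUC, Phe): 1 synonymous substitution.
Codon 3 (UAC, Tyr): 1 synonymous substitution.
Total: 3 + 1 + 1 = 5.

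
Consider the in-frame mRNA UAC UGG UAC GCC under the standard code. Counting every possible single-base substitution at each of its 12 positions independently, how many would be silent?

Codon 1 (UAC, Tyr): 1 synonymous substitution.
Codon 2 (UGG, Trp): 0 synonymous substitutions.
Codon 3 (UAC, Tyr): 1 synonymous substitution.
Codon 4 (GCC, Ala): 3 synonymous substitutions.
Total: 1 + 0 + 1 + 3 = 5.

5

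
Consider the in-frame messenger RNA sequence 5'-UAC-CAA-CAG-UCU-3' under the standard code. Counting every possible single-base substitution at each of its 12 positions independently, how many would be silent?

Codon 1 (UAC, Tyr): 1 synonymous substitution.
Codon 2 (CAA, Gln): 1 synonymous substitution.
Codon 3 (CAG, Gln): 1 synonymous substitution.
Codon 4 (UCU, Ser): 3 synonymous substitutions.
Total: 1 + 1 + 1 + 3 = 6.

6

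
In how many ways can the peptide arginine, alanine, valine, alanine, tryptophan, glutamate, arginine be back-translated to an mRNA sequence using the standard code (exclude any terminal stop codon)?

4608

Arg: 6 codons.
Ala: 4 codons.
Val: 4 codons.
Ala: 4 codons.
Trp: 1 codon.
Glu: 2 codons.
Arg: 6 codons.
6 × 4 × 4 × 4 × 1 × 2 × 6 = 4608.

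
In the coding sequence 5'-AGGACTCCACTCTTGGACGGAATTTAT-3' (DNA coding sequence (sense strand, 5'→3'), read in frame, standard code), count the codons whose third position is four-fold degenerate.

4

Codon 1 AGG (Arg): third position 2-fold.
Codon 2 ACT (Thr): third position 4-fold.
Codon 3 CCA (Pro): third position 4-fold.
Codon 4 CTC (Leu): third position 4-fold.
Codon 5 TTG (Leu): third position 2-fold.
Codon 6 GAC (Asp): third position 2-fold.
Codon 7 GGA (Gly): third position 4-fold.
Codon 8 ATT (Ile): third position 3-fold.
Codon 9 TAT (Tyr): third position 2-fold.
Four-fold degenerate third positions: 4.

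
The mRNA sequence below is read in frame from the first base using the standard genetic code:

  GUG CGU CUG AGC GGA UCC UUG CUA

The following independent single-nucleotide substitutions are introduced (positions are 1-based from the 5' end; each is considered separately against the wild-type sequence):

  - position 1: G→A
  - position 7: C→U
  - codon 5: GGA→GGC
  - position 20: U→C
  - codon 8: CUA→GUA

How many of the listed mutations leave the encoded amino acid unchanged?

Codon 1: GUG (Val) → AUG (Met) — missense.
Codon 3: CUG (Leu) → UUG (Leu) — synonymous.
Codon 5: GGA (Gly) → GGC (Gly) — synonymous.
Codon 7: UUG (Leu) → UCG (Ser) — missense.
Codon 8: CUA (Leu) → GUA (Val) — missense.
Synonymous: 2 of 5.

2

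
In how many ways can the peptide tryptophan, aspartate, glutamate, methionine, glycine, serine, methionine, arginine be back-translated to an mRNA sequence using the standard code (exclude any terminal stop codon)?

576

Trp: 1 codon.
Asp: 2 codons.
Glu: 2 codons.
Met: 1 codon.
Gly: 4 codons.
Ser: 6 codons.
Met: 1 codon.
Arg: 6 codons.
1 × 2 × 2 × 1 × 4 × 6 × 1 × 6 = 576.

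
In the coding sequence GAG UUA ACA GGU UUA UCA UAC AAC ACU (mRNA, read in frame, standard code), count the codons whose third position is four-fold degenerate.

4

Codon 1 GAG (Glu): third position 2-fold.
Codon 2 UUA (Leu): third position 2-fold.
Codon 3 ACA (Thr): third position 4-fold.
Codon 4 GGU (Gly): third position 4-fold.
Codon 5 UUA (Leu): third position 2-fold.
Codon 6 UCA (Ser): third position 4-fold.
Codon 7 UAC (Tyr): third position 2-fold.
Codon 8 AAC (Asn): third position 2-fold.
Codon 9 ACU (Thr): third position 4-fold.
Four-fold degenerate third positions: 4.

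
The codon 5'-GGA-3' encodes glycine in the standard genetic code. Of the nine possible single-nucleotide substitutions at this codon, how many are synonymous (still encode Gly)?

Position 1: none → 0 synonymous.
Position 2: none → 0 synonymous.
Position 3: GGT, GGC, GGG → 3 synonymous.
Total: 0 + 0 + 3 = 3.

3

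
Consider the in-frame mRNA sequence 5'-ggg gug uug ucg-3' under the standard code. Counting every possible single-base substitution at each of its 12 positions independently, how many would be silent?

Codon 1 (GGG, Gly): 3 synonymous substitutions.
Codon 2 (GUG, Val): 3 synonymous substitutions.
Codon 3 (UUG, Leu): 2 synonymous substitutions.
Codon 4 (UCG, Ser): 3 synonymous substitutions.
Total: 3 + 3 + 2 + 3 = 11.

11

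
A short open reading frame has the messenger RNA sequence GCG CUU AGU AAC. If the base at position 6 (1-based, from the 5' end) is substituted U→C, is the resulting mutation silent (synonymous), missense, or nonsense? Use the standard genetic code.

silent

Position 6 falls in codon 2: CUU → Leu.
After the substitution the codon is CUC → Leu.
Both encode Leu, so the change is synonymous.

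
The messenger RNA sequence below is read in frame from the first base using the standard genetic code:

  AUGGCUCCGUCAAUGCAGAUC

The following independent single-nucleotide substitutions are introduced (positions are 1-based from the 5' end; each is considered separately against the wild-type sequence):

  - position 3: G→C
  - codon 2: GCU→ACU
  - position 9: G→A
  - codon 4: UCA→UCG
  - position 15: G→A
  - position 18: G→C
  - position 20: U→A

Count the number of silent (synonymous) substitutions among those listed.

Codon 1: AUG (Met) → AUC (Ile) — missense.
Codon 2: GCU (Ala) → ACU (Thr) — missense.
Codon 3: CCG (Pro) → CCA (Pro) — synonymous.
Codon 4: UCA (Ser) → UCG (Ser) — synonymous.
Codon 5: AUG (Met) → AUA (Ile) — missense.
Codon 6: CAG (Gln) → CAC (His) — missense.
Codon 7: AUC (Ile) → AAC (Asn) — missense.
Synonymous: 2 of 7.

2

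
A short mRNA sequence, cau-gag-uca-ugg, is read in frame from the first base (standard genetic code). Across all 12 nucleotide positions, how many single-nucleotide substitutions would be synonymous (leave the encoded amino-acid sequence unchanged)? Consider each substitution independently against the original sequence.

5

Codon 1 (CAU, His): 1 synonymous substitution.
Codon 2 (GAG, Glu): 1 synonymous substitution.
Codon 3 (UCA, Ser): 3 synonymous substitutions.
Codon 4 (UGG, Trp): 0 synonymous substitutions.
Total: 1 + 1 + 3 + 0 = 5.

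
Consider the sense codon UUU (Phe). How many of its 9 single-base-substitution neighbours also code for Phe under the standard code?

Position 1: none → 0 synonymous.
Position 2: none → 0 synonymous.
Position 3: UUC → 1 synonymous.
Total: 0 + 0 + 1 = 1.

1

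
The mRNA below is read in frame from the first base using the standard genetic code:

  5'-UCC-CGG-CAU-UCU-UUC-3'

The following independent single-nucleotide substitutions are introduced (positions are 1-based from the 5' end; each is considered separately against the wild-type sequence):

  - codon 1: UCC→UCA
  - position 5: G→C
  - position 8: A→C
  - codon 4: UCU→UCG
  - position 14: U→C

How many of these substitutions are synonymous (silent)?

2

Codon 1: UCC (Ser) → UCA (Ser) — synonymous.
Codon 2: CGG (Arg) → CCG (Pro) — missense.
Codon 3: CAU (His) → CCU (Pro) — missense.
Codon 4: UCU (Ser) → UCG (Ser) — synonymous.
Codon 5: UUC (Phe) → UCC (Ser) — missense.
Synonymous: 2 of 5.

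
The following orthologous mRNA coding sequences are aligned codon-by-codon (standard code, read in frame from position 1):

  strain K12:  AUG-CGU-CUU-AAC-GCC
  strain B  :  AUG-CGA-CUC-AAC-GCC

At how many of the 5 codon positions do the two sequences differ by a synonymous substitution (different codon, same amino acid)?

2

Codon 1: AUG Met / AUG Met — identical.
Codon 2: CGU Arg / CGA Arg — synonymous.
Codon 3: CUU Leu / CUC Leu — synonymous.
Codon 4: AAC Asn / AAC Asn — identical.
Codon 5: GCC Ala / GCC Ala — identical.
Synonymous differences: 2.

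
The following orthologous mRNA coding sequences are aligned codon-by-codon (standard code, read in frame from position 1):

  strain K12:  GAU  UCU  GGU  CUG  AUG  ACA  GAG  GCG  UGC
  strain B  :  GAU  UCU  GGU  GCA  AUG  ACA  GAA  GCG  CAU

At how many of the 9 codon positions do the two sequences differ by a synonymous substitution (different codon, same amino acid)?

Codon 1: GAU Asp / GAU Asp — identical.
Codon 2: UCU Ser / UCU Ser — identical.
Codon 3: GGU Gly / GGU Gly — identical.
Codon 4: CUG Leu / GCA Ala — nonsynonymous.
Codon 5: AUG Met / AUG Met — identical.
Codon 6: ACA Thr / ACA Thr — identical.
Codon 7: GAG Glu / GAA Glu — synonymous.
Codon 8: GCG Ala / GCG Ala — identical.
Codon 9: UGC Cys / CAU His — nonsynonymous.
Synonymous differences: 1.

1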